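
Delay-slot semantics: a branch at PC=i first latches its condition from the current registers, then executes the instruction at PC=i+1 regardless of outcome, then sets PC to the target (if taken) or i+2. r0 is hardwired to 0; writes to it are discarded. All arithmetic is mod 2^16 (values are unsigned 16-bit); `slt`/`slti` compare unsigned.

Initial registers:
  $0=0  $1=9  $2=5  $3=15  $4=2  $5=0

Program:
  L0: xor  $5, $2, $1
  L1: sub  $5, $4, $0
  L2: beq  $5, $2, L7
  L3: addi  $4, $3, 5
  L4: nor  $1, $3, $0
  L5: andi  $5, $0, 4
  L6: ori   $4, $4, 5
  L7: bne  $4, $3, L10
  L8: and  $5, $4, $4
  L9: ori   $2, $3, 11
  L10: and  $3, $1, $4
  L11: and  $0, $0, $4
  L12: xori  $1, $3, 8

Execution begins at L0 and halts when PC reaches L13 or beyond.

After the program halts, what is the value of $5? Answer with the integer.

21

#0 xor  $5, $2, $1 ; 0/9/5/15/2/12
#1 sub  $5, $4, $0 ; 0/9/5/15/2/2
#2 beq  $5, $2, L7 ; 0/9/5/15/2/2 ; →fallthru
#3 addi  $4, $3, 5 ; 0/9/5/15/20/2
#4 nor  $1, $3, $0 ; 0/65520/5/15/20/2
#5 andi  $5, $0, 4 ; 0/65520/5/15/20/0
#6 ori   $4, $4, 5 ; 0/65520/5/15/21/0
#7 bne  $4, $3, L10 ; 0/65520/5/15/21/0 ; →target
#8 and  $5, $4, $4 ; 0/65520/5/15/21/21
#10 and  $3, $1, $4 ; 0/65520/5/16/21/21
#11 and  $0, $0, $4 ; 0/65520/5/16/21/21
#12 xori  $1, $3, 8 ; 0/24/5/16/21/21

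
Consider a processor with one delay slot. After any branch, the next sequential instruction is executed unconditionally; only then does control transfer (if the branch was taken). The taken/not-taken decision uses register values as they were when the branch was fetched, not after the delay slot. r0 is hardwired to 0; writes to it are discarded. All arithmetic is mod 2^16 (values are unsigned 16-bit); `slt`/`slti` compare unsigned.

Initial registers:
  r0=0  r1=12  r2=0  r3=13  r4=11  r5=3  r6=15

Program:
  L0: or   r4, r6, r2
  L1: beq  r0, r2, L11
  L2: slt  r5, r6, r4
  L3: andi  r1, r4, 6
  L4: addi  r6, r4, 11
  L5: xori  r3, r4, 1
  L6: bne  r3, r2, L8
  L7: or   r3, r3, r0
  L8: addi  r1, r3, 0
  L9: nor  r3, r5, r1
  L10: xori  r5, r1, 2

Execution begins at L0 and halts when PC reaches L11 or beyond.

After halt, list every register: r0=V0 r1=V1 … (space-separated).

[0] or   r4, r6, r2  →  {r0:0, r1:12, r2:0, r3:13, r4:15, r5:3, r6:15}
[1] beq  r0, r2, L11  →  {r0:0, r1:12, r2:0, r3:13, r4:15, r5:3, r6:15}  ⟨branch taken⟩
[2] slt  r5, r6, r4  →  {r0:0, r1:12, r2:0, r3:13, r4:15, r5:0, r6:15}

r0=0 r1=12 r2=0 r3=13 r4=15 r5=0 r6=15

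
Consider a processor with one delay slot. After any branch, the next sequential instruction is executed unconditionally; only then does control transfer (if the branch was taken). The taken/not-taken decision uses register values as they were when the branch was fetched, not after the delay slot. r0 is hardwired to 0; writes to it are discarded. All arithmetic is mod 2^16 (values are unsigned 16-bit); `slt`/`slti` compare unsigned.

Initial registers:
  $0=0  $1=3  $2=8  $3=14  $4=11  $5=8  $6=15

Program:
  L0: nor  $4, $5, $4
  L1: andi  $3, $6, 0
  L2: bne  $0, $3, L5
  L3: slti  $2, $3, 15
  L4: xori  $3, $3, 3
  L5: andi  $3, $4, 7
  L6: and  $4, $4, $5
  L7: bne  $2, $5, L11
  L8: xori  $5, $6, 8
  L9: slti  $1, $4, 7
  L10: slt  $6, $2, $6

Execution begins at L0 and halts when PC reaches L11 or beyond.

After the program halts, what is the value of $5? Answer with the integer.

[0] nor  $4, $5, $4  →  {$0:0, $1:3, $2:8, $3:14, $4:65524, $5:8, $6:15}
[1] andi  $3, $6, 0  →  {$0:0, $1:3, $2:8, $3:0, $4:65524, $5:8, $6:15}
[2] bne  $0, $3, L5  →  {$0:0, $1:3, $2:8, $3:0, $4:65524, $5:8, $6:15}  ⟨branch fallthrough⟩
[3] slti  $2, $3, 15  →  {$0:0, $1:3, $2:1, $3:0, $4:65524, $5:8, $6:15}
[4] xori  $3, $3, 3  →  {$0:0, $1:3, $2:1, $3:3, $4:65524, $5:8, $6:15}
[5] andi  $3, $4, 7  →  {$0:0, $1:3, $2:1, $3:4, $4:65524, $5:8, $6:15}
[6] and  $4, $4, $5  →  {$0:0, $1:3, $2:1, $3:4, $4:0, $5:8, $6:15}
[7] bne  $2, $5, L11  →  {$0:0, $1:3, $2:1, $3:4, $4:0, $5:8, $6:15}  ⟨branch taken⟩
[8] xori  $5, $6, 8  →  {$0:0, $1:3, $2:1, $3:4, $4:0, $5:7, $6:15}

7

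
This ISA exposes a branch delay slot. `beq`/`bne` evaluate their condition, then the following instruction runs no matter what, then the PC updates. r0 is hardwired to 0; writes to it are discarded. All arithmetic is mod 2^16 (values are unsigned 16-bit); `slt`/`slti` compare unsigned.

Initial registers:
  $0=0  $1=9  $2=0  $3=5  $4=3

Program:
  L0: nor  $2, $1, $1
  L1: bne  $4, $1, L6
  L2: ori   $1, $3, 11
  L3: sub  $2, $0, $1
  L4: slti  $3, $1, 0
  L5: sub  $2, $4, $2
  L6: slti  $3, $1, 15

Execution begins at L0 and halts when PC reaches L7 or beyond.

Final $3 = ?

0

[0] nor  $2, $1, $1  →  {$0:0, $1:9, $2:65526, $3:5, $4:3}
[1] bne  $4, $1, L6  →  {$0:0, $1:9, $2:65526, $3:5, $4:3}  ⟨branch taken⟩
[2] ori   $1, $3, 11  →  {$0:0, $1:15, $2:65526, $3:5, $4:3}
[6] slti  $3, $1, 15  →  {$0:0, $1:15, $2:65526, $3:0, $4:3}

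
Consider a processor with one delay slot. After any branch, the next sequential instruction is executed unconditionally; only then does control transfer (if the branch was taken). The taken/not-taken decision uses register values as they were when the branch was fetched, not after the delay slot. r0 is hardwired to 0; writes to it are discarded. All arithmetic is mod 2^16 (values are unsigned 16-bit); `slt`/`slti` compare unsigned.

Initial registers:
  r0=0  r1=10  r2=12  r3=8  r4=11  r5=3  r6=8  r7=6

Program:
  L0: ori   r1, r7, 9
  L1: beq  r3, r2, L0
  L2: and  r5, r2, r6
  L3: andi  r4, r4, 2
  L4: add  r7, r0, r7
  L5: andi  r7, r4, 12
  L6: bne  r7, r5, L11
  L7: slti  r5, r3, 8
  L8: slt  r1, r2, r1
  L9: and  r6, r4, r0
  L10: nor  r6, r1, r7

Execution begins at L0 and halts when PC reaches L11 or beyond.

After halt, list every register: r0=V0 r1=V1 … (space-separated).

r0=0 r1=15 r2=12 r3=8 r4=2 r5=0 r6=8 r7=0

#0 ori   r1, r7, 9 ; 0/15/12/8/11/3/8/6
#1 beq  r3, r2, L0 ; 0/15/12/8/11/3/8/6 ; →fallthru
#2 and  r5, r2, r6 ; 0/15/12/8/11/8/8/6
#3 andi  r4, r4, 2 ; 0/15/12/8/2/8/8/6
#4 add  r7, r0, r7 ; 0/15/12/8/2/8/8/6
#5 andi  r7, r4, 12 ; 0/15/12/8/2/8/8/0
#6 bne  r7, r5, L11 ; 0/15/12/8/2/8/8/0 ; →target
#7 slti  r5, r3, 8 ; 0/15/12/8/2/0/8/0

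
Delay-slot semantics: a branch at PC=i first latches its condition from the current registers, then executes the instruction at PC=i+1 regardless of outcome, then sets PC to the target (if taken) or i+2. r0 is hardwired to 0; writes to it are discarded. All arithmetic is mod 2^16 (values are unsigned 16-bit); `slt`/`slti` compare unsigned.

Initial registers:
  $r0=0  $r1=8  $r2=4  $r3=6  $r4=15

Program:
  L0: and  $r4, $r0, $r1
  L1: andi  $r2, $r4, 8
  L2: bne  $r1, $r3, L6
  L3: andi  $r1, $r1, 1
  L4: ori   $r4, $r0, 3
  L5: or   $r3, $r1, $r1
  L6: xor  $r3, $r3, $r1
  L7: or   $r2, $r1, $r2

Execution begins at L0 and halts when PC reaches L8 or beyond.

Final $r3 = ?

[0] and  $r4, $r0, $r1  →  {$r0:0, $r1:8, $r2:4, $r3:6, $r4:0}
[1] andi  $r2, $r4, 8  →  {$r0:0, $r1:8, $r2:0, $r3:6, $r4:0}
[2] bne  $r1, $r3, L6  →  {$r0:0, $r1:8, $r2:0, $r3:6, $r4:0}  ⟨branch taken⟩
[3] andi  $r1, $r1, 1  →  {$r0:0, $r1:0, $r2:0, $r3:6, $r4:0}
[6] xor  $r3, $r3, $r1  →  {$r0:0, $r1:0, $r2:0, $r3:6, $r4:0}
[7] or   $r2, $r1, $r2  →  {$r0:0, $r1:0, $r2:0, $r3:6, $r4:0}

6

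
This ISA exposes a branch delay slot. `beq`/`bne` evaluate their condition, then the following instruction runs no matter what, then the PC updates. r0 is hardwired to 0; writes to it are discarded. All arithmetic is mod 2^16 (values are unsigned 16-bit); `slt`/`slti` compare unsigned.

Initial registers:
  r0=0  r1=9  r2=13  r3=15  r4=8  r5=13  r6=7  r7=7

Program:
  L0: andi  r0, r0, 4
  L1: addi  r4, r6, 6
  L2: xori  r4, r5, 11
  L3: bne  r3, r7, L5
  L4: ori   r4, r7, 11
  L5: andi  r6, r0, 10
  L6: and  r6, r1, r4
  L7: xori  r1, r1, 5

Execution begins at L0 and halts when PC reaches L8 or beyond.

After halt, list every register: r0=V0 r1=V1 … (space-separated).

[0] andi  r0, r0, 4  →  {r0:0, r1:9, r2:13, r3:15, r4:8, r5:13, r6:7, r7:7}
[1] addi  r4, r6, 6  →  {r0:0, r1:9, r2:13, r3:15, r4:13, r5:13, r6:7, r7:7}
[2] xori  r4, r5, 11  →  {r0:0, r1:9, r2:13, r3:15, r4:6, r5:13, r6:7, r7:7}
[3] bne  r3, r7, L5  →  {r0:0, r1:9, r2:13, r3:15, r4:6, r5:13, r6:7, r7:7}  ⟨branch taken⟩
[4] ori   r4, r7, 11  →  {r0:0, r1:9, r2:13, r3:15, r4:15, r5:13, r6:7, r7:7}
[5] andi  r6, r0, 10  →  {r0:0, r1:9, r2:13, r3:15, r4:15, r5:13, r6:0, r7:7}
[6] and  r6, r1, r4  →  {r0:0, r1:9, r2:13, r3:15, r4:15, r5:13, r6:9, r7:7}
[7] xori  r1, r1, 5  →  {r0:0, r1:12, r2:13, r3:15, r4:15, r5:13, r6:9, r7:7}

r0=0 r1=12 r2=13 r3=15 r4=15 r5=13 r6=9 r7=7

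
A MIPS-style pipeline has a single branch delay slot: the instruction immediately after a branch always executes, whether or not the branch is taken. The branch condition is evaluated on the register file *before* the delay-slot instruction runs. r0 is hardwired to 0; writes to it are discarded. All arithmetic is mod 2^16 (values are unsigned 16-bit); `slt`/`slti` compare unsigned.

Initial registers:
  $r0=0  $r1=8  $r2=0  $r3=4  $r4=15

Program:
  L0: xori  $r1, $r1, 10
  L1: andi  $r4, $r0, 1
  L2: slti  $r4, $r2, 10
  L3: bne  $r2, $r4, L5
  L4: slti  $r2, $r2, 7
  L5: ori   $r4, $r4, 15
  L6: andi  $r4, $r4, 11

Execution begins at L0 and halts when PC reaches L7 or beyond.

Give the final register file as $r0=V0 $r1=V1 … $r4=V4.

  step pc=0: xori  $r1, $r1, 10  regs=(0,2,0,4,15)
  step pc=1: andi  $r4, $r0, 1  regs=(0,2,0,4,0)
  step pc=2: slti  $r4, $r2, 10  regs=(0,2,0,4,1)
  step pc=3: bne  $r2, $r4, L5  cond=T  regs=(0,2,0,4,1)
  step pc=4: slti  $r2, $r2, 7  regs=(0,2,1,4,1)
  step pc=5: ori   $r4, $r4, 15  regs=(0,2,1,4,15)
  step pc=6: andi  $r4, $r4, 11  regs=(0,2,1,4,11)

$r0=0 $r1=2 $r2=1 $r3=4 $r4=11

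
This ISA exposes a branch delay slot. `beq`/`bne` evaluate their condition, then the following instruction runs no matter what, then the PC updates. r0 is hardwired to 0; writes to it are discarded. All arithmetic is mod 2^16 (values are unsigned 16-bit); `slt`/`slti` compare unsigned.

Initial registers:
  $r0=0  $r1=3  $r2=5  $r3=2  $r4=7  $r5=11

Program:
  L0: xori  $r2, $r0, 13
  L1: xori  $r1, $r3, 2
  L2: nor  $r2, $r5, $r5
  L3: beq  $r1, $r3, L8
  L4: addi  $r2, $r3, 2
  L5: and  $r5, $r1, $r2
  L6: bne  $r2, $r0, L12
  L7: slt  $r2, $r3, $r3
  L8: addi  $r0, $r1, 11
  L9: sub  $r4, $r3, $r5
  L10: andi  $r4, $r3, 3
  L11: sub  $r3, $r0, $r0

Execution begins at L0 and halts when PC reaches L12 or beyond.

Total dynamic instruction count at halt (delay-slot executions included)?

PC=0  xori  $r2, $r0, 13     | $r0=0 $r1=3 $r2=13 $r3=2 $r4=7 $r5=11
PC=1  xori  $r1, $r3, 2      | $r0=0 $r1=0 $r2=13 $r3=2 $r4=7 $r5=11
PC=2  nor  $r2, $r5, $r5     | $r0=0 $r1=0 $r2=65524 $r3=2 $r4=7 $r5=11
PC=3  beq  $r1, $r3, L8      | $r0=0 $r1=0 $r2=65524 $r3=2 $r4=7 $r5=11  [not taken]
PC=4  addi  $r2, $r3, 2      | $r0=0 $r1=0 $r2=4 $r3=2 $r4=7 $r5=11
PC=5  and  $r5, $r1, $r2     | $r0=0 $r1=0 $r2=4 $r3=2 $r4=7 $r5=0
PC=6  bne  $r2, $r0, L12     | $r0=0 $r1=0 $r2=4 $r3=2 $r4=7 $r5=0  [TAKEN]
PC=7  slt  $r2, $r3, $r3     | $r0=0 $r1=0 $r2=0 $r3=2 $r4=7 $r5=0

8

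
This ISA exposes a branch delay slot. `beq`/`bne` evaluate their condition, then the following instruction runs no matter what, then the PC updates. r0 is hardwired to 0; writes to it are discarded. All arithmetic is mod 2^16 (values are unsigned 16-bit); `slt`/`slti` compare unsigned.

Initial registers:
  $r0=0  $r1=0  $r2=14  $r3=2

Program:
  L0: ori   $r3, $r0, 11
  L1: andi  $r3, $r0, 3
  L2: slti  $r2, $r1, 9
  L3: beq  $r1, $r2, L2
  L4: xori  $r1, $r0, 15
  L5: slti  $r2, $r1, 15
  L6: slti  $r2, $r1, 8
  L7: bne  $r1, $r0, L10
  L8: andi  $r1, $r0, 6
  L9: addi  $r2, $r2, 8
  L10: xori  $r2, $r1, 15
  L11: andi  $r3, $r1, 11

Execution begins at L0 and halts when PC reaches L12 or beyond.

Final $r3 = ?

[0] ori   $r3, $r0, 11  →  {$r0:0, $r1:0, $r2:14, $r3:11}
[1] andi  $r3, $r0, 3  →  {$r0:0, $r1:0, $r2:14, $r3:0}
[2] slti  $r2, $r1, 9  →  {$r0:0, $r1:0, $r2:1, $r3:0}
[3] beq  $r1, $r2, L2  →  {$r0:0, $r1:0, $r2:1, $r3:0}  ⟨branch fallthrough⟩
[4] xori  $r1, $r0, 15  →  {$r0:0, $r1:15, $r2:1, $r3:0}
[5] slti  $r2, $r1, 15  →  {$r0:0, $r1:15, $r2:0, $r3:0}
[6] slti  $r2, $r1, 8  →  {$r0:0, $r1:15, $r2:0, $r3:0}
[7] bne  $r1, $r0, L10  →  {$r0:0, $r1:15, $r2:0, $r3:0}  ⟨branch taken⟩
[8] andi  $r1, $r0, 6  →  {$r0:0, $r1:0, $r2:0, $r3:0}
[10] xori  $r2, $r1, 15  →  {$r0:0, $r1:0, $r2:15, $r3:0}
[11] andi  $r3, $r1, 11  →  {$r0:0, $r1:0, $r2:15, $r3:0}

0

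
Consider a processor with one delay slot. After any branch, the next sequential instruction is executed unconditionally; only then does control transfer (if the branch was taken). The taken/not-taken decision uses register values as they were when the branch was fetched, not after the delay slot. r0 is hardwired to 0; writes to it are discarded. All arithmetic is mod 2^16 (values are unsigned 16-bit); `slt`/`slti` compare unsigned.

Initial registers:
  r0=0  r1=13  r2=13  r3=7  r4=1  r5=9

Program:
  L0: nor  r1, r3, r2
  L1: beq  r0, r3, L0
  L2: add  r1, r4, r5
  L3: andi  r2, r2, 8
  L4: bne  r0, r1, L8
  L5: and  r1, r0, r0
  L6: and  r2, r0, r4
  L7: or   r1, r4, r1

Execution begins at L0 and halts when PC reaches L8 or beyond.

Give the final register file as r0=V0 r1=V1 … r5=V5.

r0=0 r1=0 r2=8 r3=7 r4=1 r5=9

  step pc=0: nor  r1, r3, r2  regs=(0,65520,13,7,1,9)
  step pc=1: beq  r0, r3, L0  cond=F  regs=(0,65520,13,7,1,9)
  step pc=2: add  r1, r4, r5  regs=(0,10,13,7,1,9)
  step pc=3: andi  r2, r2, 8  regs=(0,10,8,7,1,9)
  step pc=4: bne  r0, r1, L8  cond=T  regs=(0,10,8,7,1,9)
  step pc=5: and  r1, r0, r0  regs=(0,0,8,7,1,9)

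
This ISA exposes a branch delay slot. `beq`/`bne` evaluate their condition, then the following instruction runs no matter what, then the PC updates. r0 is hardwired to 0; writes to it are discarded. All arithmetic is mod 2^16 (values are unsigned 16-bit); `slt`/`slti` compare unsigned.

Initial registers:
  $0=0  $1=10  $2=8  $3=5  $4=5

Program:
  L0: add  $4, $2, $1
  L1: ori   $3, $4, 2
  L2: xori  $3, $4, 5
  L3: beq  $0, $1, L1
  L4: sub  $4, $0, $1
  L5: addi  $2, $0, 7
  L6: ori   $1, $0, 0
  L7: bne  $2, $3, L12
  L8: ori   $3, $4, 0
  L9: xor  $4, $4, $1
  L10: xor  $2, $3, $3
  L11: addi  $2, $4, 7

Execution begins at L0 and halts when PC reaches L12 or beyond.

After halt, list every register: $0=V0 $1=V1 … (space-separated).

  step pc=0: add  $4, $2, $1  regs=(0,10,8,5,18)
  step pc=1: ori   $3, $4, 2  regs=(0,10,8,18,18)
  step pc=2: xori  $3, $4, 5  regs=(0,10,8,23,18)
  step pc=3: beq  $0, $1, L1  cond=F  regs=(0,10,8,23,18)
  step pc=4: sub  $4, $0, $1  regs=(0,10,8,23,65526)
  step pc=5: addi  $2, $0, 7  regs=(0,10,7,23,65526)
  step pc=6: ori   $1, $0, 0  regs=(0,0,7,23,65526)
  step pc=7: bne  $2, $3, L12  cond=T  regs=(0,0,7,23,65526)
  step pc=8: ori   $3, $4, 0  regs=(0,0,7,65526,65526)

$0=0 $1=0 $2=7 $3=65526 $4=65526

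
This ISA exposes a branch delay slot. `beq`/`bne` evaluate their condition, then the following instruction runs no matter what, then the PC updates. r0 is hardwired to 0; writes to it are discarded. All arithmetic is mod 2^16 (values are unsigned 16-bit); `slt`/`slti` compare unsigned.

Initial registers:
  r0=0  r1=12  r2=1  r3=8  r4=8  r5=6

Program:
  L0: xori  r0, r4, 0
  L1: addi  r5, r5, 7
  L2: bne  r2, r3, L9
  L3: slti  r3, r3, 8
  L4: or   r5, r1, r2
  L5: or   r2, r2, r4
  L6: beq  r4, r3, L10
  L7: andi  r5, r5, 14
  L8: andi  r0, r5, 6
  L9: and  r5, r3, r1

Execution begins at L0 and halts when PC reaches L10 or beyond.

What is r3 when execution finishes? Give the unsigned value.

0

  step pc=0: xori  r0, r4, 0  regs=(0,12,1,8,8,6)
  step pc=1: addi  r5, r5, 7  regs=(0,12,1,8,8,13)
  step pc=2: bne  r2, r3, L9  cond=T  regs=(0,12,1,8,8,13)
  step pc=3: slti  r3, r3, 8  regs=(0,12,1,0,8,13)
  step pc=9: and  r5, r3, r1  regs=(0,12,1,0,8,0)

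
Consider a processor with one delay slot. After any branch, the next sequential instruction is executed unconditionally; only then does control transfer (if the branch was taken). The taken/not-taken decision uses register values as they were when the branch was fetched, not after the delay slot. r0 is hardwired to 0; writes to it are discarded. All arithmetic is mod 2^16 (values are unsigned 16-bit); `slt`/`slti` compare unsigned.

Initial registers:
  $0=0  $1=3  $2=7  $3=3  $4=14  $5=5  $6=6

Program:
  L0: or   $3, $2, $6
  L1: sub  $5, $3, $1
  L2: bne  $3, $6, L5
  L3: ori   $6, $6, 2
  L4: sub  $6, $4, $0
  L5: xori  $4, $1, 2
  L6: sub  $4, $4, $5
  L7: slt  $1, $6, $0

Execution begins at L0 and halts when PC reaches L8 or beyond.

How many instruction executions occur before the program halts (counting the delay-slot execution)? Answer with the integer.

#0 or   $3, $2, $6 ; 0/3/7/7/14/5/6
#1 sub  $5, $3, $1 ; 0/3/7/7/14/4/6
#2 bne  $3, $6, L5 ; 0/3/7/7/14/4/6 ; →target
#3 ori   $6, $6, 2 ; 0/3/7/7/14/4/6
#5 xori  $4, $1, 2 ; 0/3/7/7/1/4/6
#6 sub  $4, $4, $5 ; 0/3/7/7/65533/4/6
#7 slt  $1, $6, $0 ; 0/0/7/7/65533/4/6

7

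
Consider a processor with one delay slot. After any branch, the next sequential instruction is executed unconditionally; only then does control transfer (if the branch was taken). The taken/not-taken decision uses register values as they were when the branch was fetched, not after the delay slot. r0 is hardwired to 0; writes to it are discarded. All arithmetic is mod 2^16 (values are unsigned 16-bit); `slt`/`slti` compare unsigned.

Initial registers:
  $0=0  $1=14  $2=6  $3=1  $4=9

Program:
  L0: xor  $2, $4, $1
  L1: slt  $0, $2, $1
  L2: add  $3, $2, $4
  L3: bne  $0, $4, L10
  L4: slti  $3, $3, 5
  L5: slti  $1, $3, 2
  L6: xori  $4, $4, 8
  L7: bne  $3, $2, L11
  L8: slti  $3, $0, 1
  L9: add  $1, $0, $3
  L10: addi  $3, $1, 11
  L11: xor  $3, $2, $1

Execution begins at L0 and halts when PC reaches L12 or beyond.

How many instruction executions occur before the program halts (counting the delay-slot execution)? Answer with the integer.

7

PC=0  xor  $2, $4, $1        | $0=0 $1=14 $2=7 $3=1 $4=9
PC=1  slt  $0, $2, $1        | $0=0 $1=14 $2=7 $3=1 $4=9
PC=2  add  $3, $2, $4        | $0=0 $1=14 $2=7 $3=16 $4=9
PC=3  bne  $0, $4, L10       | $0=0 $1=14 $2=7 $3=16 $4=9  [TAKEN]
PC=4  slti  $3, $3, 5        | $0=0 $1=14 $2=7 $3=0 $4=9
PC=10 addi  $3, $1, 11       | $0=0 $1=14 $2=7 $3=25 $4=9
PC=11 xor  $3, $2, $1        | $0=0 $1=14 $2=7 $3=9 $4=9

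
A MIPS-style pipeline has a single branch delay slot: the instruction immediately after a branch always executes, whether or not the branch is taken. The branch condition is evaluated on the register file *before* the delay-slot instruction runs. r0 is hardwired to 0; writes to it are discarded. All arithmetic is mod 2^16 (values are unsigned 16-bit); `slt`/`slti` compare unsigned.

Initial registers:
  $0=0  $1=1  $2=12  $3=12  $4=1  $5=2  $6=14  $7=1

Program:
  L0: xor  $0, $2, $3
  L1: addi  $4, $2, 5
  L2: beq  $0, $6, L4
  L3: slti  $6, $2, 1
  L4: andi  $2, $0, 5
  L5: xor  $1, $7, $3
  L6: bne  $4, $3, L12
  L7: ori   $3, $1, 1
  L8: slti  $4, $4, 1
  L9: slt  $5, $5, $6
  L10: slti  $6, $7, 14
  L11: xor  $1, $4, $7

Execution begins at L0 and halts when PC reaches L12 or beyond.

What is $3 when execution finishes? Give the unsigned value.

#0 xor  $0, $2, $3 ; 0/1/12/12/1/2/14/1
#1 addi  $4, $2, 5 ; 0/1/12/12/17/2/14/1
#2 beq  $0, $6, L4 ; 0/1/12/12/17/2/14/1 ; →fallthru
#3 slti  $6, $2, 1 ; 0/1/12/12/17/2/0/1
#4 andi  $2, $0, 5 ; 0/1/0/12/17/2/0/1
#5 xor  $1, $7, $3 ; 0/13/0/12/17/2/0/1
#6 bne  $4, $3, L12 ; 0/13/0/12/17/2/0/1 ; →target
#7 ori   $3, $1, 1 ; 0/13/0/13/17/2/0/1

13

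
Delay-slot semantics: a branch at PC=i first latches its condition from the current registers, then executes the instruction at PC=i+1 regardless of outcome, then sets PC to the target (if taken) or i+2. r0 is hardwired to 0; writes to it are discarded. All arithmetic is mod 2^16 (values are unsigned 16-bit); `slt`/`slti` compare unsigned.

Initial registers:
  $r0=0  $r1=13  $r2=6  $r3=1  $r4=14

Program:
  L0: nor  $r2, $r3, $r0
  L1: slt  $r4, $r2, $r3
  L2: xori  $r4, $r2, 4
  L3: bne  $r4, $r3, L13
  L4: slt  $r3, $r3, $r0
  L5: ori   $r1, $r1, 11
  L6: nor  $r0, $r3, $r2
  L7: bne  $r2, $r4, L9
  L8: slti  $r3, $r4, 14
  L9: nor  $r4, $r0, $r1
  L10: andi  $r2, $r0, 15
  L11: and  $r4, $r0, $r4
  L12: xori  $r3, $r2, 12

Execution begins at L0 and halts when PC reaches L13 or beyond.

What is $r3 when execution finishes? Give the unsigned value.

0

PC=0  nor  $r2, $r3, $r0     | $r0=0 $r1=13 $r2=65534 $r3=1 $r4=14
PC=1  slt  $r4, $r2, $r3     | $r0=0 $r1=13 $r2=65534 $r3=1 $r4=0
PC=2  xori  $r4, $r2, 4      | $r0=0 $r1=13 $r2=65534 $r3=1 $r4=65530
PC=3  bne  $r4, $r3, L13     | $r0=0 $r1=13 $r2=65534 $r3=1 $r4=65530  [TAKEN]
PC=4  slt  $r3, $r3, $r0     | $r0=0 $r1=13 $r2=65534 $r3=0 $r4=65530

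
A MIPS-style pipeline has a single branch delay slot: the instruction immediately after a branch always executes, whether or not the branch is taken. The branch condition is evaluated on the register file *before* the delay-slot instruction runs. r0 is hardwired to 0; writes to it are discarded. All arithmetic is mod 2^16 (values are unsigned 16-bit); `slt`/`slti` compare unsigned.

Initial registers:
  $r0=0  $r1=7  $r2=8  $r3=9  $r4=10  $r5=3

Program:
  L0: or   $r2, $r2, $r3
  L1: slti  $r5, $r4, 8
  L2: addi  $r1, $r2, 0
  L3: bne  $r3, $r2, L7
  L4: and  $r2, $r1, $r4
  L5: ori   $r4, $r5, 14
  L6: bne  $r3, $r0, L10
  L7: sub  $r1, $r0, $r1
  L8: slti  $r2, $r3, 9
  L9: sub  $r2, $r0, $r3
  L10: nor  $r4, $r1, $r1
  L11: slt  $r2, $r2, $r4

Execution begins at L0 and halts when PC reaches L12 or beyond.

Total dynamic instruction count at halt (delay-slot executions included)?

10

[0] or   $r2, $r2, $r3  →  {$r0:0, $r1:7, $r2:9, $r3:9, $r4:10, $r5:3}
[1] slti  $r5, $r4, 8  →  {$r0:0, $r1:7, $r2:9, $r3:9, $r4:10, $r5:0}
[2] addi  $r1, $r2, 0  →  {$r0:0, $r1:9, $r2:9, $r3:9, $r4:10, $r5:0}
[3] bne  $r3, $r2, L7  →  {$r0:0, $r1:9, $r2:9, $r3:9, $r4:10, $r5:0}  ⟨branch fallthrough⟩
[4] and  $r2, $r1, $r4  →  {$r0:0, $r1:9, $r2:8, $r3:9, $r4:10, $r5:0}
[5] ori   $r4, $r5, 14  →  {$r0:0, $r1:9, $r2:8, $r3:9, $r4:14, $r5:0}
[6] bne  $r3, $r0, L10  →  {$r0:0, $r1:9, $r2:8, $r3:9, $r4:14, $r5:0}  ⟨branch taken⟩
[7] sub  $r1, $r0, $r1  →  {$r0:0, $r1:65527, $r2:8, $r3:9, $r4:14, $r5:0}
[10] nor  $r4, $r1, $r1  →  {$r0:0, $r1:65527, $r2:8, $r3:9, $r4:8, $r5:0}
[11] slt  $r2, $r2, $r4  →  {$r0:0, $r1:65527, $r2:0, $r3:9, $r4:8, $r5:0}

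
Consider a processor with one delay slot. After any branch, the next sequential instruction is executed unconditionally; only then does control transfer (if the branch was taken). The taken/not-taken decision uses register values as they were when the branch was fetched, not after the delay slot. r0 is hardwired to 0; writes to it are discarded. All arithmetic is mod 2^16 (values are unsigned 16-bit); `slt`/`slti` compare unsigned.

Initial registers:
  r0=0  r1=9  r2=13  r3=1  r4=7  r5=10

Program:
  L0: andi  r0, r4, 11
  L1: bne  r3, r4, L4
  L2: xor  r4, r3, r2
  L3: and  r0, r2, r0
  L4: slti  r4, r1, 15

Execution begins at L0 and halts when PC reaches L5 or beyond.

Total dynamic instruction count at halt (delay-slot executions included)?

4

[0] andi  r0, r4, 11  →  {r0:0, r1:9, r2:13, r3:1, r4:7, r5:10}
[1] bne  r3, r4, L4  →  {r0:0, r1:9, r2:13, r3:1, r4:7, r5:10}  ⟨branch taken⟩
[2] xor  r4, r3, r2  →  {r0:0, r1:9, r2:13, r3:1, r4:12, r5:10}
[4] slti  r4, r1, 15  →  {r0:0, r1:9, r2:13, r3:1, r4:1, r5:10}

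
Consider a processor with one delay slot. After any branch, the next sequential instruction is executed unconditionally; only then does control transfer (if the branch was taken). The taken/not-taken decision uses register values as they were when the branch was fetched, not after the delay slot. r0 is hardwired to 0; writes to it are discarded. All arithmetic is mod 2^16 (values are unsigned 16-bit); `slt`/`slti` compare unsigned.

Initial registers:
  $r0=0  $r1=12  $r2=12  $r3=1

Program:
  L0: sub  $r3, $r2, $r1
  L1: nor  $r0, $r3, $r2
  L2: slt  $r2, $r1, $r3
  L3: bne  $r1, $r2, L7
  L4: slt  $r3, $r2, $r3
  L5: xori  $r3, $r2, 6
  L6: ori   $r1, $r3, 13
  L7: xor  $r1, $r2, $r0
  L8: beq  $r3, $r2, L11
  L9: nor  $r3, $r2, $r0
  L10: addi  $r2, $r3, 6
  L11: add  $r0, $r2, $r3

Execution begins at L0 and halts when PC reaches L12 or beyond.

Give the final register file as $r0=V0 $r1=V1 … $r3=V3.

$r0=0 $r1=0 $r2=0 $r3=65535

  step pc=0: sub  $r3, $r2, $r1  regs=(0,12,12,0)
  step pc=1: nor  $r0, $r3, $r2  regs=(0,12,12,0)
  step pc=2: slt  $r2, $r1, $r3  regs=(0,12,0,0)
  step pc=3: bne  $r1, $r2, L7  cond=T  regs=(0,12,0,0)
  step pc=4: slt  $r3, $r2, $r3  regs=(0,12,0,0)
  step pc=7: xor  $r1, $r2, $r0  regs=(0,0,0,0)
  step pc=8: beq  $r3, $r2, L11  cond=T  regs=(0,0,0,0)
  step pc=9: nor  $r3, $r2, $r0  regs=(0,0,0,65535)
  step pc=11: add  $r0, $r2, $r3  regs=(0,0,0,65535)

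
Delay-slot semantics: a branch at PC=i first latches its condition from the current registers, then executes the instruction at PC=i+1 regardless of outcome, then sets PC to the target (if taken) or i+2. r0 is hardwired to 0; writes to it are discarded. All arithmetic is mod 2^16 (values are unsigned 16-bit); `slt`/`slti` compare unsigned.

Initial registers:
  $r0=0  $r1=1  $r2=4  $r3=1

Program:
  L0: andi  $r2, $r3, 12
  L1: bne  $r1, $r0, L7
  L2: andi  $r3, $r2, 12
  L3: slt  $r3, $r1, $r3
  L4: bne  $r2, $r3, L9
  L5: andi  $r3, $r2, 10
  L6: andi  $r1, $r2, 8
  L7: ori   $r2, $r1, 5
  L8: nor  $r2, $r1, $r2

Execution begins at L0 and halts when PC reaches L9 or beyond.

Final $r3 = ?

  step pc=0: andi  $r2, $r3, 12  regs=(0,1,0,1)
  step pc=1: bne  $r1, $r0, L7  cond=T  regs=(0,1,0,1)
  step pc=2: andi  $r3, $r2, 12  regs=(0,1,0,0)
  step pc=7: ori   $r2, $r1, 5  regs=(0,1,5,0)
  step pc=8: nor  $r2, $r1, $r2  regs=(0,1,65530,0)

0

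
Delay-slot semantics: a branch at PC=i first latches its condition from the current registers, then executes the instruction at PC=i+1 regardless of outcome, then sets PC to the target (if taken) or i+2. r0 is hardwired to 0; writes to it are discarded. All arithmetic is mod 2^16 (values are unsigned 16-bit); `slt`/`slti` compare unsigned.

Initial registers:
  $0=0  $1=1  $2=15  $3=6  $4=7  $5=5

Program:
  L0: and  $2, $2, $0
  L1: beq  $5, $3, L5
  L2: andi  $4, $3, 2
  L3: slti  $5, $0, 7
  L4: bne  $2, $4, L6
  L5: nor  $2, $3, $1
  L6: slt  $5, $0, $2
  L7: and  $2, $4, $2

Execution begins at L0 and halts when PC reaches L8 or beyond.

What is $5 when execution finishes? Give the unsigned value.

1

  step pc=0: and  $2, $2, $0  regs=(0,1,0,6,7,5)
  step pc=1: beq  $5, $3, L5  cond=F  regs=(0,1,0,6,7,5)
  step pc=2: andi  $4, $3, 2  regs=(0,1,0,6,2,5)
  step pc=3: slti  $5, $0, 7  regs=(0,1,0,6,2,1)
  step pc=4: bne  $2, $4, L6  cond=T  regs=(0,1,0,6,2,1)
  step pc=5: nor  $2, $3, $1  regs=(0,1,65528,6,2,1)
  step pc=6: slt  $5, $0, $2  regs=(0,1,65528,6,2,1)
  step pc=7: and  $2, $4, $2  regs=(0,1,0,6,2,1)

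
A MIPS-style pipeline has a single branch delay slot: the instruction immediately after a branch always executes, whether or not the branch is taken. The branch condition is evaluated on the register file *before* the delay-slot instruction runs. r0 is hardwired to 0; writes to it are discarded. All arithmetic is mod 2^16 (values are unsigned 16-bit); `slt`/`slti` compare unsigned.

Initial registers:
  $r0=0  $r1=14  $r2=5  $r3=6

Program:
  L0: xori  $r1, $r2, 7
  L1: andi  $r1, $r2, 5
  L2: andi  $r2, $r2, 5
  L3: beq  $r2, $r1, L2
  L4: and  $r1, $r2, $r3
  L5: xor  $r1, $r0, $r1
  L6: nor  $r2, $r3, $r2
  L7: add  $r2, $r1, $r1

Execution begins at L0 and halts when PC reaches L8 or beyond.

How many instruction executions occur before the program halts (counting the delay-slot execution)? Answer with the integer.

11

  step pc=0: xori  $r1, $r2, 7  regs=(0,2,5,6)
  step pc=1: andi  $r1, $r2, 5  regs=(0,5,5,6)
  step pc=2: andi  $r2, $r2, 5  regs=(0,5,5,6)
  step pc=3: beq  $r2, $r1, L2  cond=T  regs=(0,5,5,6)
  step pc=4: and  $r1, $r2, $r3  regs=(0,4,5,6)
  step pc=2: andi  $r2, $r2, 5  regs=(0,4,5,6)
  step pc=3: beq  $r2, $r1, L2  cond=F  regs=(0,4,5,6)
  step pc=4: and  $r1, $r2, $r3  regs=(0,4,5,6)
  step pc=5: xor  $r1, $r0, $r1  regs=(0,4,5,6)
  step pc=6: nor  $r2, $r3, $r2  regs=(0,4,65528,6)
  step pc=7: add  $r2, $r1, $r1  regs=(0,4,8,6)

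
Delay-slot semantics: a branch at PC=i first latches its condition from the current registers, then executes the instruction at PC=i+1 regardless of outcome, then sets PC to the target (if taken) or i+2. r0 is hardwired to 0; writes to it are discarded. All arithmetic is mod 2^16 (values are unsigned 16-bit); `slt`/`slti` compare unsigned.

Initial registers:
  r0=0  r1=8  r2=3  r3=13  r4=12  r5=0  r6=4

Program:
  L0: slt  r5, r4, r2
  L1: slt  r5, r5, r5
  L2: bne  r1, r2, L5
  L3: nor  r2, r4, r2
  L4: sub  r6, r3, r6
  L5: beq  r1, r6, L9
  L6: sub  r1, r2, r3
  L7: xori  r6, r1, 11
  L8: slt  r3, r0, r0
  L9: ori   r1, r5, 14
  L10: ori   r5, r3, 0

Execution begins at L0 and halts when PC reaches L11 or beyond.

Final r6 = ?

PC=0  slt  r5, r4, r2        | r0=0 r1=8 r2=3 r3=13 r4=12 r5=0 r6=4
PC=1  slt  r5, r5, r5        | r0=0 r1=8 r2=3 r3=13 r4=12 r5=0 r6=4
PC=2  bne  r1, r2, L5        | r0=0 r1=8 r2=3 r3=13 r4=12 r5=0 r6=4  [TAKEN]
PC=3  nor  r2, r4, r2        | r0=0 r1=8 r2=65520 r3=13 r4=12 r5=0 r6=4
PC=5  beq  r1, r6, L9        | r0=0 r1=8 r2=65520 r3=13 r4=12 r5=0 r6=4  [not taken]
PC=6  sub  r1, r2, r3        | r0=0 r1=65507 r2=65520 r3=13 r4=12 r5=0 r6=4
PC=7  xori  r6, r1, 11       | r0=0 r1=65507 r2=65520 r3=13 r4=12 r5=0 r6=65512
PC=8  slt  r3, r0, r0        | r0=0 r1=65507 r2=65520 r3=0 r4=12 r5=0 r6=65512
PC=9  ori   r1, r5, 14       | r0=0 r1=14 r2=65520 r3=0 r4=12 r5=0 r6=65512
PC=10 ori   r5, r3, 0        | r0=0 r1=14 r2=65520 r3=0 r4=12 r5=0 r6=65512

65512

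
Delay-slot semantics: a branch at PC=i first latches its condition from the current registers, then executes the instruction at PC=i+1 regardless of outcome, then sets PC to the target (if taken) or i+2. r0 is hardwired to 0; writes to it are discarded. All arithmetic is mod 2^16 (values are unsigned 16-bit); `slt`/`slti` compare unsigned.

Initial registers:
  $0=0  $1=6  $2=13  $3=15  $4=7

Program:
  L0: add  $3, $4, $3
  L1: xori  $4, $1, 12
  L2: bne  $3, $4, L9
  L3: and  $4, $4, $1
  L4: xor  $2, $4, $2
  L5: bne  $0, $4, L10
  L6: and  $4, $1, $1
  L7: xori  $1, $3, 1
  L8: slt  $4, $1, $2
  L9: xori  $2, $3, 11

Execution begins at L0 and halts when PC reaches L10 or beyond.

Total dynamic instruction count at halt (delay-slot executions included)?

  step pc=0: add  $3, $4, $3  regs=(0,6,13,22,7)
  step pc=1: xori  $4, $1, 12  regs=(0,6,13,22,10)
  step pc=2: bne  $3, $4, L9  cond=T  regs=(0,6,13,22,10)
  step pc=3: and  $4, $4, $1  regs=(0,6,13,22,2)
  step pc=9: xori  $2, $3, 11  regs=(0,6,29,22,2)

5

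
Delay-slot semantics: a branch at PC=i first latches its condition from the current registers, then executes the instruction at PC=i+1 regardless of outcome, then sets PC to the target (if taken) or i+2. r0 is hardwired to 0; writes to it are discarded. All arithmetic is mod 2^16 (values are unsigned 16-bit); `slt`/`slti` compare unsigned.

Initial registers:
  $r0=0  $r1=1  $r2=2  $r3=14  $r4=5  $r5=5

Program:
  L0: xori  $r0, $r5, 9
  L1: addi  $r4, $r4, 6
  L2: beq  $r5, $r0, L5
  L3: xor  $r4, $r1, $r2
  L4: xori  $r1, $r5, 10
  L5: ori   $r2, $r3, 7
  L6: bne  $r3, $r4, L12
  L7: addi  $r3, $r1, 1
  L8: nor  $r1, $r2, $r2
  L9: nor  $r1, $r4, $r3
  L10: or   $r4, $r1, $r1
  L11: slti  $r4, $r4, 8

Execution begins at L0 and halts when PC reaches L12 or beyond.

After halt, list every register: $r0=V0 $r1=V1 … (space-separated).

$r0=0 $r1=15 $r2=15 $r3=16 $r4=3 $r5=5

[0] xori  $r0, $r5, 9  →  {$r0:0, $r1:1, $r2:2, $r3:14, $r4:5, $r5:5}
[1] addi  $r4, $r4, 6  →  {$r0:0, $r1:1, $r2:2, $r3:14, $r4:11, $r5:5}
[2] beq  $r5, $r0, L5  →  {$r0:0, $r1:1, $r2:2, $r3:14, $r4:11, $r5:5}  ⟨branch fallthrough⟩
[3] xor  $r4, $r1, $r2  →  {$r0:0, $r1:1, $r2:2, $r3:14, $r4:3, $r5:5}
[4] xori  $r1, $r5, 10  →  {$r0:0, $r1:15, $r2:2, $r3:14, $r4:3, $r5:5}
[5] ori   $r2, $r3, 7  →  {$r0:0, $r1:15, $r2:15, $r3:14, $r4:3, $r5:5}
[6] bne  $r3, $r4, L12  →  {$r0:0, $r1:15, $r2:15, $r3:14, $r4:3, $r5:5}  ⟨branch taken⟩
[7] addi  $r3, $r1, 1  →  {$r0:0, $r1:15, $r2:15, $r3:16, $r4:3, $r5:5}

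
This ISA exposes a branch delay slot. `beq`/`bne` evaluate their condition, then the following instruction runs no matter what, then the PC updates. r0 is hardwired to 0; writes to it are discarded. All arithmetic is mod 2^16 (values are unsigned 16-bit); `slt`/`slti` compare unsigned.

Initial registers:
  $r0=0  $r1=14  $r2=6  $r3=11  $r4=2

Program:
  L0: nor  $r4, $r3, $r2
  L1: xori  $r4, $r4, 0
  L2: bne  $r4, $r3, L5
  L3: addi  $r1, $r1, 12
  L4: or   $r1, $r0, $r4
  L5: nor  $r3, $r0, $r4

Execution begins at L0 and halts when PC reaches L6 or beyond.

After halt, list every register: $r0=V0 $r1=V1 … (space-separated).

$r0=0 $r1=26 $r2=6 $r3=15 $r4=65520

  step pc=0: nor  $r4, $r3, $r2  regs=(0,14,6,11,65520)
  step pc=1: xori  $r4, $r4, 0  regs=(0,14,6,11,65520)
  step pc=2: bne  $r4, $r3, L5  cond=T  regs=(0,14,6,11,65520)
  step pc=3: addi  $r1, $r1, 12  regs=(0,26,6,11,65520)
  step pc=5: nor  $r3, $r0, $r4  regs=(0,26,6,15,65520)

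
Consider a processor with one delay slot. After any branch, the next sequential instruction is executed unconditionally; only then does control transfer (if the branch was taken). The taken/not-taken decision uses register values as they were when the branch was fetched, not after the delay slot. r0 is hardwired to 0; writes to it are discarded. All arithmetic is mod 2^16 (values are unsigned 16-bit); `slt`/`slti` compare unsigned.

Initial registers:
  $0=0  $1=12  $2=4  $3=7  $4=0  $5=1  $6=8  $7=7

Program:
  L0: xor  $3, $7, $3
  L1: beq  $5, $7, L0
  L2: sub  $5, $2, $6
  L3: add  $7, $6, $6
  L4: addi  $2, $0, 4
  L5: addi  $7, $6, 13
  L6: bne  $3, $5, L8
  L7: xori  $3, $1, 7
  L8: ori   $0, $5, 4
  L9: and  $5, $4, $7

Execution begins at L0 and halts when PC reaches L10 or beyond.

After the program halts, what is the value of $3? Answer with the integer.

#0 xor  $3, $7, $3 ; 0/12/4/0/0/1/8/7
#1 beq  $5, $7, L0 ; 0/12/4/0/0/1/8/7 ; →fallthru
#2 sub  $5, $2, $6 ; 0/12/4/0/0/65532/8/7
#3 add  $7, $6, $6 ; 0/12/4/0/0/65532/8/16
#4 addi  $2, $0, 4 ; 0/12/4/0/0/65532/8/16
#5 addi  $7, $6, 13 ; 0/12/4/0/0/65532/8/21
#6 bne  $3, $5, L8 ; 0/12/4/0/0/65532/8/21 ; →target
#7 xori  $3, $1, 7 ; 0/12/4/11/0/65532/8/21
#8 ori   $0, $5, 4 ; 0/12/4/11/0/65532/8/21
#9 and  $5, $4, $7 ; 0/12/4/11/0/0/8/21

11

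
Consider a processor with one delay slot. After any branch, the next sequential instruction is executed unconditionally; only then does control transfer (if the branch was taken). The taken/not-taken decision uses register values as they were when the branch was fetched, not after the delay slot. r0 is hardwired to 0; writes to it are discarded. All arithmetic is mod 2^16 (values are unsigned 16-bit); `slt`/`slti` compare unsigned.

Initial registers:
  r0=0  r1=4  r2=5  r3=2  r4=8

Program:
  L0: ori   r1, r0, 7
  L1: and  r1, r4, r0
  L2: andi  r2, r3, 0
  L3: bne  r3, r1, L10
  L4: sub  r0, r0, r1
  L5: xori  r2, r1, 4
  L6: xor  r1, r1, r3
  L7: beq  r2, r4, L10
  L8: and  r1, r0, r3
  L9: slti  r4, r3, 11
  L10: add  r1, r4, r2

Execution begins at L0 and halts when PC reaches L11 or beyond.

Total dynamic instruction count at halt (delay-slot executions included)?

[0] ori   r1, r0, 7  →  {r0:0, r1:7, r2:5, r3:2, r4:8}
[1] and  r1, r4, r0  →  {r0:0, r1:0, r2:5, r3:2, r4:8}
[2] andi  r2, r3, 0  →  {r0:0, r1:0, r2:0, r3:2, r4:8}
[3] bne  r3, r1, L10  →  {r0:0, r1:0, r2:0, r3:2, r4:8}  ⟨branch taken⟩
[4] sub  r0, r0, r1  →  {r0:0, r1:0, r2:0, r3:2, r4:8}
[10] add  r1, r4, r2  →  {r0:0, r1:8, r2:0, r3:2, r4:8}

6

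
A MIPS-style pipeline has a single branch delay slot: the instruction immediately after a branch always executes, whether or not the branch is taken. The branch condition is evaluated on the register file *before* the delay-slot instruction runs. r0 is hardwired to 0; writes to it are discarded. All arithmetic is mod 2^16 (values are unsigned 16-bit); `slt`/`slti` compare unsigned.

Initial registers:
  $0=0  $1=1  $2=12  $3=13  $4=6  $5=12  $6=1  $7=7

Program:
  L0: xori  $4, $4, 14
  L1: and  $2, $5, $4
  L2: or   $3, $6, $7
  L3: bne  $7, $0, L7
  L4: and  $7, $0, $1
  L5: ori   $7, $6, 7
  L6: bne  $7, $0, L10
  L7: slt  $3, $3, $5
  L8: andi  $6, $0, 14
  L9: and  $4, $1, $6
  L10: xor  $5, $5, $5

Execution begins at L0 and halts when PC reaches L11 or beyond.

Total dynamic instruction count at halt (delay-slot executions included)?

[0] xori  $4, $4, 14  →  {$0:0, $1:1, $2:12, $3:13, $4:8, $5:12, $6:1, $7:7}
[1] and  $2, $5, $4  →  {$0:0, $1:1, $2:8, $3:13, $4:8, $5:12, $6:1, $7:7}
[2] or   $3, $6, $7  →  {$0:0, $1:1, $2:8, $3:7, $4:8, $5:12, $6:1, $7:7}
[3] bne  $7, $0, L7  →  {$0:0, $1:1, $2:8, $3:7, $4:8, $5:12, $6:1, $7:7}  ⟨branch taken⟩
[4] and  $7, $0, $1  →  {$0:0, $1:1, $2:8, $3:7, $4:8, $5:12, $6:1, $7:0}
[7] slt  $3, $3, $5  →  {$0:0, $1:1, $2:8, $3:1, $4:8, $5:12, $6:1, $7:0}
[8] andi  $6, $0, 14  →  {$0:0, $1:1, $2:8, $3:1, $4:8, $5:12, $6:0, $7:0}
[9] and  $4, $1, $6  →  {$0:0, $1:1, $2:8, $3:1, $4:0, $5:12, $6:0, $7:0}
[10] xor  $5, $5, $5  →  {$0:0, $1:1, $2:8, $3:1, $4:0, $5:0, $6:0, $7:0}

9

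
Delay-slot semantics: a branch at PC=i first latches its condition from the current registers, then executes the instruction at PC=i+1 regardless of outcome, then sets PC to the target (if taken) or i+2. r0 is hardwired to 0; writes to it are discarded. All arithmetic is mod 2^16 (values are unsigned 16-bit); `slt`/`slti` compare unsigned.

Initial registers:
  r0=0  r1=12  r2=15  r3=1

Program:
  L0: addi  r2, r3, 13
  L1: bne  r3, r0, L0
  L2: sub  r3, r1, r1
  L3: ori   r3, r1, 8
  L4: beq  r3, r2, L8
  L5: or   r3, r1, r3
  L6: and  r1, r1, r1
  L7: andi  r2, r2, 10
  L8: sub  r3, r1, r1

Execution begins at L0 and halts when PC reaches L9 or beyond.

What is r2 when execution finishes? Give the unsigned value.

8

  step pc=0: addi  r2, r3, 13  regs=(0,12,14,1)
  step pc=1: bne  r3, r0, L0  cond=T  regs=(0,12,14,1)
  step pc=2: sub  r3, r1, r1  regs=(0,12,14,0)
  step pc=0: addi  r2, r3, 13  regs=(0,12,13,0)
  step pc=1: bne  r3, r0, L0  cond=F  regs=(0,12,13,0)
  step pc=2: sub  r3, r1, r1  regs=(0,12,13,0)
  step pc=3: ori   r3, r1, 8  regs=(0,12,13,12)
  step pc=4: beq  r3, r2, L8  cond=F  regs=(0,12,13,12)
  step pc=5: or   r3, r1, r3  regs=(0,12,13,12)
  step pc=6: and  r1, r1, r1  regs=(0,12,13,12)
  step pc=7: andi  r2, r2, 10  regs=(0,12,8,12)
  step pc=8: sub  r3, r1, r1  regs=(0,12,8,0)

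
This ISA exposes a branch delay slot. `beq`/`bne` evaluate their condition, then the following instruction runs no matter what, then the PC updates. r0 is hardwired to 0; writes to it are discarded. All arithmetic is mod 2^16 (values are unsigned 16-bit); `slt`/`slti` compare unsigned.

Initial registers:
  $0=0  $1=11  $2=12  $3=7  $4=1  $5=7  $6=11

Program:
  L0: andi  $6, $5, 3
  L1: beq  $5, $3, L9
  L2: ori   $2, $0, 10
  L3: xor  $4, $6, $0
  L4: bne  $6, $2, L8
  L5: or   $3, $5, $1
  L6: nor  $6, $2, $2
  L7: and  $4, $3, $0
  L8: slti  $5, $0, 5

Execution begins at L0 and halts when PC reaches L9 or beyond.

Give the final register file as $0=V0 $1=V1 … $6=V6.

  step pc=0: andi  $6, $5, 3  regs=(0,11,12,7,1,7,3)
  step pc=1: beq  $5, $3, L9  cond=T  regs=(0,11,12,7,1,7,3)
  step pc=2: ori   $2, $0, 10  regs=(0,11,10,7,1,7,3)

$0=0 $1=11 $2=10 $3=7 $4=1 $5=7 $6=3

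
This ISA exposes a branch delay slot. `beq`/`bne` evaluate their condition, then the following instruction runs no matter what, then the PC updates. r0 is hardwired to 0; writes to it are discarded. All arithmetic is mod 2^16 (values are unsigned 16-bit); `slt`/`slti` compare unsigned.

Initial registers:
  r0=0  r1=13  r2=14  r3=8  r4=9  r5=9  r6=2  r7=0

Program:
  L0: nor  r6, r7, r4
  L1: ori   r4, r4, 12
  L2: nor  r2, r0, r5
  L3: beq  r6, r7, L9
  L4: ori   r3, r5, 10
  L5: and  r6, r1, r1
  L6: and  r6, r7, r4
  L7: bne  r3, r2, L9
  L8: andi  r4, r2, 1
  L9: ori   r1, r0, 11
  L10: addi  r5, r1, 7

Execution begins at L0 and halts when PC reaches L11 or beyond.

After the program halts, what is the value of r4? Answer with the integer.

0

#0 nor  r6, r7, r4 ; 0/13/14/8/9/9/65526/0
#1 ori   r4, r4, 12 ; 0/13/14/8/13/9/65526/0
#2 nor  r2, r0, r5 ; 0/13/65526/8/13/9/65526/0
#3 beq  r6, r7, L9 ; 0/13/65526/8/13/9/65526/0 ; →fallthru
#4 ori   r3, r5, 10 ; 0/13/65526/11/13/9/65526/0
#5 and  r6, r1, r1 ; 0/13/65526/11/13/9/13/0
#6 and  r6, r7, r4 ; 0/13/65526/11/13/9/0/0
#7 bne  r3, r2, L9 ; 0/13/65526/11/13/9/0/0 ; →target
#8 andi  r4, r2, 1 ; 0/13/65526/11/0/9/0/0
#9 ori   r1, r0, 11 ; 0/11/65526/11/0/9/0/0
#10 addi  r5, r1, 7 ; 0/11/65526/11/0/18/0/0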